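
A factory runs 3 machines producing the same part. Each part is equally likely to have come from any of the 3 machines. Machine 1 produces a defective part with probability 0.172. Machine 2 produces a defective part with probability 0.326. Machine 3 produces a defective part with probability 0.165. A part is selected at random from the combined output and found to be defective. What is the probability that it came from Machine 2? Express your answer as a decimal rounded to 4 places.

Posterior probability ≈ 0.4917

Tabulate prior·likelihood by source: [1] prior 0.333333, lik 0.172, product 0.05733; [2] prior 0.333333, lik 0.326, product 0.1087; [3] prior 0.333333, lik 0.165, product 0.05500.
Normalizing constant = 0.22100; the posterior for Machine 2 is its product over the sum, 0.1087/0.22100 = 0.4917.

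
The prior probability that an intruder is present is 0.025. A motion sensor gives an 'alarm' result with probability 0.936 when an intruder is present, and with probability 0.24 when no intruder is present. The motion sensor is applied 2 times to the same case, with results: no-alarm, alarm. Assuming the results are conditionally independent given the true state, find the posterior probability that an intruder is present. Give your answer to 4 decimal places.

Posterior P(H) ≈ 0.0084

Let H be the event that an intruder is present; start with P(H) = 0.025. P('alarm'|H) = 0.936, P('alarm'|¬H) = 0.24.
Update on result 1 ('no-alarm'): P(H) ← 0.064·0.0250 / (0.064·0.0250 + 0.76·0.9750) = 0.0016000/0.74260 = 0.0022.
Update on result 2 ('alarm'): P(H) ← 0.936·0.0022 / (0.936·0.0022 + 0.24·0.9978) = 0.0020167/0.24150 = 0.0084.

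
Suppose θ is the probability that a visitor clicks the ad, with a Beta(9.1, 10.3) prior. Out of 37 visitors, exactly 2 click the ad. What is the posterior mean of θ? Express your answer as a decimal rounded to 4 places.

Posterior mean ≈ 0.1968

The binomial likelihood is conjugate to the Beta prior: with 2 successes and 35 failures, the posterior is Beta(9.1+2, 10.3+35) = Beta(11.1, 45.3).
E[θ | data] = 11.1/(11.1+45.3) = 0.1968.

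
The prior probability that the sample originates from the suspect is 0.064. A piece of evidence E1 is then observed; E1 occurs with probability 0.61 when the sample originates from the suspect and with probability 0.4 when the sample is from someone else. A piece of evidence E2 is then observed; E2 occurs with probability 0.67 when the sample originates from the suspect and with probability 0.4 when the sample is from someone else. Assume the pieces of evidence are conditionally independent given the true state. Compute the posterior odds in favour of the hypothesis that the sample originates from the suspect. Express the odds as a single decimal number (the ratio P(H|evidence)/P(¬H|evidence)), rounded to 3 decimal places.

Posterior odds ≈ 0.175

Prior odds = 0.064/(1−0.064) = 0.068376. In log-odds, ln(0.068376) = -2.6827.
Add log likelihood ratios: ln(1.5250) + ln(1.6750) = 0.93781.
Posterior log-odds = -1.7449, so posterior odds = exp(-1.7449) = 0.17466.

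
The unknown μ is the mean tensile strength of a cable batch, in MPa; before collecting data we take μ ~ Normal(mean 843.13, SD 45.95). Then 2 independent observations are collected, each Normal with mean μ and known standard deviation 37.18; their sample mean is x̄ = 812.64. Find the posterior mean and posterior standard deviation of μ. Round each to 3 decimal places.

Prior precision 1/τ₀² = 1/45.95² = 0.00047362; data precision n/σ² = 2/37.18² = 0.00144681.
Posterior precision = 0.00047362 + 0.00144681 = 0.00192043, giving posterior SD = 1/√0.00192043 = 22.819.
Posterior mean = (0.00047362·843.13 + 0.00144681·812.64) / 0.00192043 = 820.159.

Posterior mean ≈ 820.159; posterior SD ≈ 22.819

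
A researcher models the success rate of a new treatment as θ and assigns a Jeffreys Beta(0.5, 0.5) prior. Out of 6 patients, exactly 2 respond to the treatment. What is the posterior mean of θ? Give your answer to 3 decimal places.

Posterior mean ≈ 0.357

Observing 2 successes and 4 failures updates Beta(0.5, 0.5) by adding the success and failure counts to the two shape parameters: α = 0.5+2 = 2.5, β = 0.5+4 = 4.5.
E[θ | data] = 2.5/(2.5+4.5) = 0.357.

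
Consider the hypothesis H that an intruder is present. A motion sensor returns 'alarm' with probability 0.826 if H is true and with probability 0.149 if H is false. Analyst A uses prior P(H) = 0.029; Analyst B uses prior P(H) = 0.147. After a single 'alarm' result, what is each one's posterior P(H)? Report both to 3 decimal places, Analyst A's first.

The likelihood ratio for an 'alarm' result is 0.826/0.149 = 5.5436.
Analyst A: prior odds 0.029/0.971 = 0.029866; posterior odds 0.16557; posterior probability 0.142.
Analyst B: prior odds 0.147/0.853 = 0.17233; posterior odds 0.95535; posterior probability 0.489.

Analyst A: 0.142; Analyst B: 0.489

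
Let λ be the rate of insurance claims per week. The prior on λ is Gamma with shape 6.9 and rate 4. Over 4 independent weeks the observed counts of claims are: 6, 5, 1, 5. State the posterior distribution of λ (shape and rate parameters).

Posterior: Gamma(shape=23.9, rate=8)

The Poisson likelihood adds the total count to the shape and the number of exposure periods to the rate. Here ∑xᵢ = 17 and n = 4, so shape 6.9→23.9 and rate 4→8.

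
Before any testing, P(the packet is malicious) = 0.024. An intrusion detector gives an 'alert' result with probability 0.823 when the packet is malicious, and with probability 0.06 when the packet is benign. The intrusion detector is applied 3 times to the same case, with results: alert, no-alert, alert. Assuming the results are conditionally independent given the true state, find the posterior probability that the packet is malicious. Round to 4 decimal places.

Posterior P(H) ≈ 0.4656

Let H be the event that the packet is malicious; start with P(H) = 0.024. P('alert'|H) = 0.823, P('alert'|¬H) = 0.06.
Update on result 1 ('alert'): P(H) ← 0.823·0.0240 / (0.823·0.0240 + 0.06·0.9760) = 0.019752/0.078312 = 0.2522.
Update on result 2 ('no-alert'): P(H) ← 0.177·0.2522 / (0.177·0.2522 + 0.94·0.7478) = 0.044643/0.74755 = 0.0597.
Update on result 3 ('alert'): P(H) ← 0.823·0.0597 / (0.823·0.0597 + 0.06·0.9403) = 0.049149/0.10557 = 0.4656.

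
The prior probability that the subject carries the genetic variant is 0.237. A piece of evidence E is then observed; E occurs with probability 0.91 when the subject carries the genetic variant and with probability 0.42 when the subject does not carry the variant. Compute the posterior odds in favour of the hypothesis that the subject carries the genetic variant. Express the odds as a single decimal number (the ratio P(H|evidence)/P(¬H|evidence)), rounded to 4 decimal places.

Posterior odds ≈ 0.6730

Prior odds = 0.237/(1−0.237) = 0.31062.
Likelihood ratio for E = 0.91/0.42 = 2.1667.
Posterior odds = prior odds × LR = 0.67300.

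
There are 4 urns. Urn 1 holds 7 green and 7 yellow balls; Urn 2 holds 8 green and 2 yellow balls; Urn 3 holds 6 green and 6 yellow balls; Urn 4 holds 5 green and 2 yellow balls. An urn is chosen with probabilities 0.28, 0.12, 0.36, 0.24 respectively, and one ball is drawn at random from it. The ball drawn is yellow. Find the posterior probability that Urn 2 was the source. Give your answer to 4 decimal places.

Posterior probability ≈ 0.0582

P(yellow|Urn 1) = 0.5; P(yellow|Urn 2) = 0.2; P(yellow|Urn 3) = 0.5; P(yellow|Urn 4) = 0.2857.
Prior × likelihood for each source: 0.28·0.5=0.1400, 0.12·0.2=0.02400, 0.36·0.5=0.1800, 0.24·0.2857=0.06857. Summing gives P(yellow) = 0.41257.
P(Urn 2 | yellow) = 0.02400 / 0.41257 = 0.0582.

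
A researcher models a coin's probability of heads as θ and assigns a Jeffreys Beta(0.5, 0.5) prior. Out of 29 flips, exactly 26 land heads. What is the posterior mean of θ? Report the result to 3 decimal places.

Posterior mean ≈ 0.883

The binomial likelihood is conjugate to the Beta prior: with 26 successes and 3 failures, the posterior is Beta(0.5+26, 0.5+3) = Beta(26.5, 3.5).
E[θ | data] = 26.5/(26.5+3.5) = 0.883.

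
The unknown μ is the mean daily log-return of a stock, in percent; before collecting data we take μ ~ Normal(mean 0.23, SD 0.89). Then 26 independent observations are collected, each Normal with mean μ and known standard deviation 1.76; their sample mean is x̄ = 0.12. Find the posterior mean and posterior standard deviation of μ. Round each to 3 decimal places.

With known σ, the Normal prior is conjugate. Weight on the data is w = (n/σ²)/(n/σ² + 1/τ₀²) = 8.39360/(8.39360+1.26247) = 0.86926.
Posterior mean = w·x̄ + (1−w)·μ₀ = 0.86926·0.12 + 0.13074·0.23 = 0.134. Posterior variance = 1/(8.39360+1.26247) = 0.103562, so SD = 0.322.

Posterior mean ≈ 0.134; posterior SD ≈ 0.322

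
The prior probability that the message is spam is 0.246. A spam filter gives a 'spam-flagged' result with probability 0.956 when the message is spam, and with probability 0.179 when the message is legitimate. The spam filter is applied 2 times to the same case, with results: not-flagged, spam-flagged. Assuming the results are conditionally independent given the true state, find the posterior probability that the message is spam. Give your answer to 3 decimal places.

Posterior P(H) ≈ 0.085

Let H be the event that the message is spam; start with P(H) = 0.246. P('spam-flagged'|H) = 0.956, P('spam-flagged'|¬H) = 0.179.
Update on result 1 ('not-flagged'): P(H) ← 0.044·0.2460 / (0.044·0.2460 + 0.821·0.7540) = 0.010824/0.62986 = 0.0172.
Update on result 2 ('spam-flagged'): P(H) ← 0.956·0.0172 / (0.956·0.0172 + 0.179·0.9828) = 0.016429/0.19235 = 0.0854.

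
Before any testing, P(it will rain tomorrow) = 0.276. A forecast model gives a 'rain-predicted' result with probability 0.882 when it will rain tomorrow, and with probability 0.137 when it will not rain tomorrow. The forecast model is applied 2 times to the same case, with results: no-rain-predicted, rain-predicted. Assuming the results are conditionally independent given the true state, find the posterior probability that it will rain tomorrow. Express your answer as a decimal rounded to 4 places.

Posterior P(H) ≈ 0.2513

Let H be the event that it will rain tomorrow; start with P(H) = 0.276. P('rain-predicted'|H) = 0.882, P('rain-predicted'|¬H) = 0.137.
Update on result 1 ('no-rain-predicted'): P(H) ← 0.118·0.2760 / (0.118·0.2760 + 0.863·0.7240) = 0.032568/0.65738 = 0.0495.
Update on result 2 ('rain-predicted'): P(H) ← 0.882·0.0495 / (0.882·0.0495 + 0.137·0.9505) = 0.043696/0.17391 = 0.2513.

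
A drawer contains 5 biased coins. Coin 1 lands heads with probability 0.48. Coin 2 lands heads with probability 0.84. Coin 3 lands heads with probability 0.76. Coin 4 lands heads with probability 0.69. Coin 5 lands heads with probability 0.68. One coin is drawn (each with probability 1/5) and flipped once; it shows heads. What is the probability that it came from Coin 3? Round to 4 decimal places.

Tabulate prior·likelihood by source: [1] prior 0.2, lik 0.48, product 0.09600; [2] prior 0.2, lik 0.84, product 0.1680; [3] prior 0.2, lik 0.76, product 0.1520; [4] prior 0.2, lik 0.69, product 0.1380; [5] prior 0.2, lik 0.68, product 0.1360.
Normalizing constant = 0.69000; the posterior for Coin 3 is its product over the sum, 0.1520/0.69000 = 0.2203.

Posterior probability ≈ 0.2203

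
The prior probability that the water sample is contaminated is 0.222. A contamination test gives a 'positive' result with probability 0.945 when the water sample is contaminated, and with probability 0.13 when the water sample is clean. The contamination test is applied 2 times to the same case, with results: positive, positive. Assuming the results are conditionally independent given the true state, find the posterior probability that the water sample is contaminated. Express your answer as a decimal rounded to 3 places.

Posterior P(H) ≈ 0.938

Let H be the event that the water sample is contaminated; start with P(H) = 0.222. P('positive'|H) = 0.945, P('positive'|¬H) = 0.13.
Update on result 1 ('positive'): P(H) ← 0.945·0.2220 / (0.945·0.2220 + 0.13·0.7780) = 0.20979/0.31093 = 0.6747.
Update on result 2 ('positive'): P(H) ← 0.945·0.6747 / (0.945·0.6747 + 0.13·0.3253) = 0.63761/0.67989 = 0.9378.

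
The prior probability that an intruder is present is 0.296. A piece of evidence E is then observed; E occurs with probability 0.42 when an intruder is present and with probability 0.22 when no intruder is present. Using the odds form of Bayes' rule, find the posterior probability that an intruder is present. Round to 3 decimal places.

Prior odds = 0.296/(1−0.296) = 0.42045. In log-odds, ln(0.42045) = -0.86642.
Add log likelihood ratio: ln(1.9091) = 0.64663.
Posterior log-odds = -0.21979, so posterior odds = exp(-0.21979) = 0.80269. Converting, P(H|E) = 0.80269/1.8027 = 0.445.

Posterior probability ≈ 0.445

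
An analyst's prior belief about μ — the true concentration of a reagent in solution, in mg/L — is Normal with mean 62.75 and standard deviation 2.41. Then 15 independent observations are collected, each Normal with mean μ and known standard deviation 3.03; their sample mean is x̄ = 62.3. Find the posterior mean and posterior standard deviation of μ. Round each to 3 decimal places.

With known σ, the Normal prior is conjugate. Weight on the data is w = (n/σ²)/(n/σ² + 1/τ₀²) = 1.63383/(1.63383+0.172173) = 0.90467.
Posterior mean = w·x̄ + (1−w)·μ₀ = 0.90467·62.3 + 0.095334·62.75 = 62.343. Posterior variance = 1/(1.63383+0.172173) = 0.553710, so SD = 0.744.

Posterior mean ≈ 62.343; posterior SD ≈ 0.744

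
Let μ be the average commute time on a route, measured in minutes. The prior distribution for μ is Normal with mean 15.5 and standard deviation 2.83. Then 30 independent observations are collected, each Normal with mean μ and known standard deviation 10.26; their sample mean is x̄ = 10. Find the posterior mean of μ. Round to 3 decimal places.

Posterior mean ≈ 11.676

With known σ, the Normal prior is conjugate. Weight on the data is w = (n/σ²)/(n/σ² + 1/τ₀²) = 0.284988/(0.284988+0.124861) = 0.69535.
Posterior mean = w·x̄ + (1−w)·μ₀ = 0.69535·10 + 0.30465·15.5 = 11.676.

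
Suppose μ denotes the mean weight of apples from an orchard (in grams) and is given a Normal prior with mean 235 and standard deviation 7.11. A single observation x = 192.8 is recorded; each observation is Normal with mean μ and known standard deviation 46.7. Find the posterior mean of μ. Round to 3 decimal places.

Prior precision 1/τ₀² = 1/7.11² = 0.0197816; data precision n/σ² = 1/46.7² = 0.00045853.
Posterior precision = 0.0197816 + 0.00045853 = 0.0202401.
Posterior mean = (0.0197816·235 + 0.00045853·192.8) / 0.0202401 = 234.044.

Posterior mean ≈ 234.044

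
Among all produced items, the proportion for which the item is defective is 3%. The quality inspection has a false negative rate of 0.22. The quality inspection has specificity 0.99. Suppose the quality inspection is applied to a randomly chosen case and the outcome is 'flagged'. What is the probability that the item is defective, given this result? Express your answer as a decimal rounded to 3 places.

Write H for 'the item is defective'. Prior odds H:¬H = 0.03/0.97 = 0.030928. For the 'flagged' outcome, the likelihood ratio is 0.78/0.01 = 78.000.
Posterior odds = 0.030928 × 78.000 = 2.4124, so P(H|E) = 2.4124/(1+2.4124) = 0.707.

P(H | E) ≈ 0.707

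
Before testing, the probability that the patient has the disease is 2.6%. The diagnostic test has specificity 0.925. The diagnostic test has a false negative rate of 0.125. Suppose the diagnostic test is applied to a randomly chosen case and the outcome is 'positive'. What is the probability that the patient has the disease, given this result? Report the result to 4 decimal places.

P(H | E) ≈ 0.2375

Write H for 'the patient has the disease'. Prior odds H:¬H = 0.026/0.974 = 0.026694. For the 'positive' outcome, the likelihood ratio is 0.875/0.075 = 11.667.
Posterior odds = 0.026694 × 11.667 = 0.31143, so P(H|E) = 0.31143/(1+0.31143) = 0.2375.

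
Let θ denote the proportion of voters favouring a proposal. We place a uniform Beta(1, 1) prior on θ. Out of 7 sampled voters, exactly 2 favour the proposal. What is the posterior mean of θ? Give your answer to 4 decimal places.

Observing 2 successes and 5 failures updates Beta(1, 1) by adding the success and failure counts to the two shape parameters: α = 1+2 = 3, β = 1+5 = 6.
E[θ | data] = 3/(3+6) = 0.3333.

Posterior mean ≈ 0.3333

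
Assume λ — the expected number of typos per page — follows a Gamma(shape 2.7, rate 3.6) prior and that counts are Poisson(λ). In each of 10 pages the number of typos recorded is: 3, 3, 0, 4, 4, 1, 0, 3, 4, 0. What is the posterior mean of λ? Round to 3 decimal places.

The Poisson likelihood adds the total count to the shape and the number of exposure periods to the rate. Here ∑xᵢ = 22 and n = 10, so shape 2.7→24.7 and rate 3.6→13.6.
E[λ | data] = 24.7/13.6 = 1.816.

Posterior mean ≈ 1.816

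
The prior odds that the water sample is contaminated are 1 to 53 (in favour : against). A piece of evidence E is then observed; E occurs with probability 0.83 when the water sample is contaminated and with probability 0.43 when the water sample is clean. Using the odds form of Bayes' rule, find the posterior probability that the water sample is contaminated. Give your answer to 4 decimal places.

Posterior probability ≈ 0.0351

Prior odds = 1/53 = 0.018868.
Likelihood ratio for E = 0.83/0.43 = 1.9302.
Posterior odds = prior odds × LR = 0.036419.
Posterior probability = odds/(1+odds) = 0.036419/1.0364 = 0.0351.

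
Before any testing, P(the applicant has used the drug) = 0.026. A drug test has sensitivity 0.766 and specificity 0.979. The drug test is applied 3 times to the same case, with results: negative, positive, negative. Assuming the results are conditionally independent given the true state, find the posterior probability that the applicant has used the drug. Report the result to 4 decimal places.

Posterior P(H) ≈ 0.0527

Let H be the event that the applicant has used the drug; start with P(H) = 0.026. P('positive'|H) = 0.766, P('positive'|¬H) = 0.021.
Update on result 1 ('negative'): P(H) ← 0.234·0.0260 / (0.234·0.0260 + 0.979·0.9740) = 0.0060840/0.95963 = 0.0063.
Update on result 2 ('positive'): P(H) ← 0.766·0.0063 / (0.766·0.0063 + 0.021·0.9937) = 0.0048564/0.025723 = 0.1888.
Update on result 3 ('negative'): P(H) ← 0.234·0.1888 / (0.234·0.1888 + 0.979·0.8112) = 0.044178/0.83835 = 0.0527.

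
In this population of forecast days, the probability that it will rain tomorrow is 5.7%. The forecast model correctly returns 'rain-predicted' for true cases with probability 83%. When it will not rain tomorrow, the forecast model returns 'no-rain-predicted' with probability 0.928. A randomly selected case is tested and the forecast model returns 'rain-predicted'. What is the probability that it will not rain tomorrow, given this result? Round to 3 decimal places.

P(¬H | E) ≈ 0.589

Let H be the event that it will rain tomorrow. P(H) = 0.057, so P(¬H) = 0.943. With E the 'rain-predicted' result, P(E|H) = 0.83 and P(E|¬H) = 0.072.
P(E) = 0.83·0.057 + 0.072·0.943 = 0.047310 + 0.067896 = 0.11521.
By Bayes' theorem, P(H|E) = 0.047310 / 0.11521 = 0.411. Hence P(¬H|E) = 1 − 0.411 = 0.589.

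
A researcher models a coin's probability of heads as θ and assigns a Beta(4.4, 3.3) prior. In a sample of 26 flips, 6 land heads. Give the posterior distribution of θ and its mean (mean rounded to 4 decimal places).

Posterior: Beta(10.4, 23.3); mean ≈ 0.3086

The binomial likelihood is conjugate to the Beta prior: with 6 successes and 20 failures, the posterior is Beta(4.4+6, 3.3+20) = Beta(10.4, 23.3).
Posterior mean = α/(α+β) = 10.4/33.7 = 0.3086.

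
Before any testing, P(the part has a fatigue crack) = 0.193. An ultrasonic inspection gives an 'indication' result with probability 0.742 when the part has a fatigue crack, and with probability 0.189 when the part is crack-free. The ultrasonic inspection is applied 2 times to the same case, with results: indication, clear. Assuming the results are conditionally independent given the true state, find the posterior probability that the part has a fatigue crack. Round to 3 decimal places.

With H the event that the part has a fatigue crack, the joint likelihood of the observed sequence is P(data|H) = 0.742·0.258 = 0.19144 and P(data|¬H) = 0.189·0.811 = 0.15328.
Bayes: P(H|data) = 0.193·0.19144 / (0.193·0.19144 + 0.807·0.15328) = 0.036947/0.16064 = 0.2300.

Posterior P(H) ≈ 0.230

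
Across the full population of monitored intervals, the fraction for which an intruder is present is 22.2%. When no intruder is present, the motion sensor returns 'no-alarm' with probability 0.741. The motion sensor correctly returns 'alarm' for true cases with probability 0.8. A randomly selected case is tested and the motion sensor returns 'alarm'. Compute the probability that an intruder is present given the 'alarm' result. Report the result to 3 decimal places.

Write H for 'an intruder is present'. Prior odds H:¬H = 0.222/0.778 = 0.28535. For the 'alarm' outcome, the likelihood ratio is 0.8/0.259 = 3.0888.
Posterior odds = 0.28535 × 3.0888 = 0.88138, so P(H|E) = 0.88138/(1+0.88138) = 0.468.

P(H | E) ≈ 0.468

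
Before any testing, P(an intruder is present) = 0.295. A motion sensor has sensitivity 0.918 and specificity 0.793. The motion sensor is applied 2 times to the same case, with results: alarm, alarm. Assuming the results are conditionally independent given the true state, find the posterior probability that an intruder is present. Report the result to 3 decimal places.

Posterior P(H) ≈ 0.892

With H the event that an intruder is present, the joint likelihood of the observed sequence is P(data|H) = 0.918·0.918 = 0.84272 and P(data|¬H) = 0.207·0.207 = 0.042849.
Bayes: P(H|data) = 0.295·0.84272 / (0.295·0.84272 + 0.705·0.042849) = 0.24860/0.27881 = 0.8917.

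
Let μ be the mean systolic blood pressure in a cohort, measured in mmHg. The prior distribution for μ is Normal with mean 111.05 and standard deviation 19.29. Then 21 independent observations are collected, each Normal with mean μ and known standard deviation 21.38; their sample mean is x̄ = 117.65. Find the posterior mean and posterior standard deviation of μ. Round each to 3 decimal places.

Posterior mean ≈ 117.285; posterior SD ≈ 4.535

With known σ, the Normal prior is conjugate. Weight on the data is w = (n/σ²)/(n/σ² + 1/τ₀²) = 0.0459414/(0.0459414+0.00268742) = 0.94474.
Posterior mean = w·x̄ + (1−w)·μ₀ = 0.94474·117.65 + 0.055264·111.05 = 117.285. Posterior variance = 1/(0.0459414+0.00268742) = 20.5640, so SD = 4.535.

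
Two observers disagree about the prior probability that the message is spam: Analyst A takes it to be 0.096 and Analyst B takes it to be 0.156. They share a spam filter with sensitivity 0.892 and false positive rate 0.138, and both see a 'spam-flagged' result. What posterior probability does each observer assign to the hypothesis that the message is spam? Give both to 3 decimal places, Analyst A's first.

The likelihood ratio for a 'spam-flagged' result is 0.892/0.138 = 6.4638.
Analyst A: prior odds 0.096/0.904 = 0.10619; posterior odds 0.68642; posterior probability 0.407.
Analyst B: prior odds 0.156/0.844 = 0.18483; posterior odds 1.1947; posterior probability 0.544.

Analyst A: 0.407; Analyst B: 0.544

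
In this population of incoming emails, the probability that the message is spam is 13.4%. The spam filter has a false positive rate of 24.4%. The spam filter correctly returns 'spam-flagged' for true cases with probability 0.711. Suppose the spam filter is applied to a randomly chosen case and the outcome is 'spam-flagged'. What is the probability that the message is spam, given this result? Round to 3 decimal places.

P(H | E) ≈ 0.311

Write H for 'the message is spam'. Prior odds H:¬H = 0.134/0.866 = 0.15473. For the 'spam-flagged' outcome, the likelihood ratio is 0.711/0.244 = 2.9139.
Posterior odds = 0.15473 × 2.9139 = 0.45089, so P(H|E) = 0.45089/(1+0.45089) = 0.311.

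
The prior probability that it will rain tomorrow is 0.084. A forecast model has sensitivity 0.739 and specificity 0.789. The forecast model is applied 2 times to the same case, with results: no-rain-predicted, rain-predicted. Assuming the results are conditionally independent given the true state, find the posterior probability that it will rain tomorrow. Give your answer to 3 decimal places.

Posterior P(H) ≈ 0.096

With H the event that it will rain tomorrow, the joint likelihood of the observed sequence is P(data|H) = 0.261·0.739 = 0.19288 and P(data|¬H) = 0.789·0.211 = 0.16648.
Bayes: P(H|data) = 0.084·0.19288 / (0.084·0.19288 + 0.916·0.16648) = 0.016202/0.16870 = 0.0960.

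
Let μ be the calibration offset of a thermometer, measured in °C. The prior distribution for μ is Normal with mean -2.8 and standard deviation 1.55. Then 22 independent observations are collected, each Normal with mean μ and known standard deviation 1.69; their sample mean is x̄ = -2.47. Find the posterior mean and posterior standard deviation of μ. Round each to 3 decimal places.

Posterior mean ≈ -2.487; posterior SD ≈ 0.351

Prior precision 1/τ₀² = 1/1.55² = 0.416233; data precision n/σ² = 22/1.69² = 7.70281.
Posterior precision = 0.416233 + 7.70281 = 8.11904, giving posterior SD = 1/√8.11904 = 0.351.
Posterior mean = (0.416233·-2.8 + 7.70281·-2.47) / 8.11904 = -2.487.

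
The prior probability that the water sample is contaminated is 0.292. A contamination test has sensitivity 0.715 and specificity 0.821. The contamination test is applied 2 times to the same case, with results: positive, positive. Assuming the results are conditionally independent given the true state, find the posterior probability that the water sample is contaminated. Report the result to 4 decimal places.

Posterior P(H) ≈ 0.8681

With H the event that the water sample is contaminated, the joint likelihood of the observed sequence is P(data|H) = 0.715·0.715 = 0.51122 and P(data|¬H) = 0.179·0.179 = 0.032041.
Bayes: P(H|data) = 0.292·0.51122 / (0.292·0.51122 + 0.708·0.032041) = 0.14928/0.17196 = 0.8681.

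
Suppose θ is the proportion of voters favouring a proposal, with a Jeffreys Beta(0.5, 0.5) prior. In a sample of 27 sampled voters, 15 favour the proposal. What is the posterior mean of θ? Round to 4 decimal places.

Posterior mean ≈ 0.5536

The binomial likelihood is conjugate to the Beta prior: with 15 successes and 12 failures, the posterior is Beta(0.5+15, 0.5+12) = Beta(15.5, 12.5).
E[θ | data] = 15.5/(15.5+12.5) = 0.5536.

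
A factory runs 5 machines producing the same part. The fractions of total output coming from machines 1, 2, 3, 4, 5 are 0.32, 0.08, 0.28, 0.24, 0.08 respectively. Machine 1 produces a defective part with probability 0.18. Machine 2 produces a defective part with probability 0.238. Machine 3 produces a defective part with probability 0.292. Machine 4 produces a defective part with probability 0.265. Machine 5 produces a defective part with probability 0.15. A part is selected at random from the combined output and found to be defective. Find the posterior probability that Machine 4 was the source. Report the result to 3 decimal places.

Tabulate prior·likelihood by source: [1] prior 0.32, lik 0.18, product 0.05760; [2] prior 0.08, lik 0.238, product 0.01904; [3] prior 0.28, lik 0.292, product 0.08176; [4] prior 0.24, lik 0.265, product 0.06360; [5] prior 0.08, lik 0.15, product 0.01200.
Normalizing constant = 0.23400; the posterior for Machine 4 is its product over the sum, 0.06360/0.23400 = 0.272.

Posterior probability ≈ 0.272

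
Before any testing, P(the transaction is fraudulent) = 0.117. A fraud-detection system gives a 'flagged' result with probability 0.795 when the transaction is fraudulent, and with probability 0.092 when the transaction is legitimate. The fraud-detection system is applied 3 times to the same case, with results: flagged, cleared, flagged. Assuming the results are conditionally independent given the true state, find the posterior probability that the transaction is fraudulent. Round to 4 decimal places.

With H the event that the transaction is fraudulent, the joint likelihood of the observed sequence is P(data|H) = 0.795·0.205·0.795 = 0.12957 and P(data|¬H) = 0.092·0.908·0.092 = 0.0076853.
Bayes: P(H|data) = 0.117·0.12957 / (0.117·0.12957 + 0.883·0.0076853) = 0.015159/0.021945 = 0.6908.

Posterior P(H) ≈ 0.6908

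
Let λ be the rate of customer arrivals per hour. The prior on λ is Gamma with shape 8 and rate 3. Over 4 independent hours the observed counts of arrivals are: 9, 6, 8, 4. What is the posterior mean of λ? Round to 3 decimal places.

Posterior mean ≈ 5.000

The Poisson likelihood adds the total count to the shape and the number of exposure periods to the rate. Here ∑xᵢ = 27 and n = 4, so shape 8→35 and rate 3→7.
E[λ | data] = 35/7 = 5.000.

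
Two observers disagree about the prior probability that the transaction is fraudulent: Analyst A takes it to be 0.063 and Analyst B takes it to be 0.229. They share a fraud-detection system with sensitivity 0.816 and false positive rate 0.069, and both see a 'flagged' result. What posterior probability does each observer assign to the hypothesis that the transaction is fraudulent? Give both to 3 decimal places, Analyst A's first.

The likelihood ratio for a 'flagged' result is 0.816/0.069 = 11.826.
Analyst A: prior odds 0.063/0.937 = 0.067236; posterior odds 0.79514; posterior probability 0.443.
Analyst B: prior odds 0.229/0.771 = 0.29702; posterior odds 3.5125; posterior probability 0.778.

Analyst A: 0.443; Analyst B: 0.778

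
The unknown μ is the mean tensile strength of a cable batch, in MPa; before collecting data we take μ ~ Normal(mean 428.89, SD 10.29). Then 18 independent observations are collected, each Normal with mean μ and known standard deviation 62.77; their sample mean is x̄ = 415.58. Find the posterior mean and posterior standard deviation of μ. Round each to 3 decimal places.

Prior precision 1/τ₀² = 1/10.29² = 0.00944429; data precision n/σ² = 18/62.77² = 0.00456844.
Posterior precision = 0.00944429 + 0.00456844 = 0.0140127, giving posterior SD = 1/√0.0140127 = 8.448.
Posterior mean = (0.00944429·428.89 + 0.00456844·415.58) / 0.0140127 = 424.551.

Posterior mean ≈ 424.551; posterior SD ≈ 8.448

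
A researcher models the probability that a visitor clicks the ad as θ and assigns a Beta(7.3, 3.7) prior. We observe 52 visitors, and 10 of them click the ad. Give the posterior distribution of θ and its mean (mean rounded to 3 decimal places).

Observing 10 successes and 42 failures updates Beta(7.3, 3.7) by adding the success and failure counts to the two shape parameters: α = 7.3+10 = 17.3, β = 3.7+42 = 45.7.
Posterior mean = α/(α+β) = 17.3/63 = 0.275.

Posterior: Beta(17.3, 45.7); mean ≈ 0.275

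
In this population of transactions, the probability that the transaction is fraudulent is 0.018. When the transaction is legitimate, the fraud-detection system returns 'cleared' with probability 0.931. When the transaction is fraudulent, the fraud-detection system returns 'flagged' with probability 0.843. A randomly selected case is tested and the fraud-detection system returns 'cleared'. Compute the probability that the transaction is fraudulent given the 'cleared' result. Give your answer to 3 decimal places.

Let H be the event that the transaction is fraudulent. P(H) = 0.018, so P(¬H) = 0.982. With E the 'cleared' result, P(E|H) = 0.157 and P(E|¬H) = 0.931.
P(E) = 0.157·0.018 + 0.931·0.982 = 0.0028260 + 0.91424 = 0.91707.
By Bayes' theorem, P(H|E) = 0.0028260 / 0.91707 = 0.003.

P(H | E) ≈ 0.003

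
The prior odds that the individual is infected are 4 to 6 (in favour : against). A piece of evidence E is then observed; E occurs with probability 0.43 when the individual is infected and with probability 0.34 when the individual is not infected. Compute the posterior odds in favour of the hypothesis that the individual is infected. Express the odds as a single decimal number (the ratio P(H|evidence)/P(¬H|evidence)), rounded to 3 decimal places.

Posterior odds ≈ 0.843

Prior odds = 4/6 = 0.66667. In log-odds, ln(0.66667) = -0.40547.
Add log likelihood ratio: ln(1.2647) = 0.23484.
Posterior log-odds = -0.17063, so posterior odds = exp(-0.17063) = 0.84314.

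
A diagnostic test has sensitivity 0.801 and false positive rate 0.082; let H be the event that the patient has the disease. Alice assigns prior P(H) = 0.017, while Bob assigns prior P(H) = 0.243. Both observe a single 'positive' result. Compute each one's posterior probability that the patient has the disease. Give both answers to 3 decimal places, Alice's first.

P('+'|H) = 0.801, P('+'|¬H) = 0.082.
Alice: numerator 0.801·0.017 = 0.013617; evidence = 0.013617+0.082·0.983 = 0.094223; posterior = 0.145.
Bob: numerator 0.801·0.243 = 0.19464; evidence = 0.19464+0.082·0.757 = 0.25672; posterior = 0.758.

Alice: 0.145; Bob: 0.758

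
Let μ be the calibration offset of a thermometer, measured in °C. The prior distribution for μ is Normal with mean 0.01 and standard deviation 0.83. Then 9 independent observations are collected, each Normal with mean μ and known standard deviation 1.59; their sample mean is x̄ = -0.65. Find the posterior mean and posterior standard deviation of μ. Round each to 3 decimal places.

With known σ, the Normal prior is conjugate. Weight on the data is w = (n/σ²)/(n/σ² + 1/τ₀²) = 3.55999/(3.55999+1.45159) = 0.71035.
Posterior mean = w·x̄ + (1−w)·μ₀ = 0.71035·-0.65 + 0.28965·0.01 = -0.459. Posterior variance = 1/(3.55999+1.45159) = 0.199538, so SD = 0.447.

Posterior mean ≈ -0.459; posterior SD ≈ 0.447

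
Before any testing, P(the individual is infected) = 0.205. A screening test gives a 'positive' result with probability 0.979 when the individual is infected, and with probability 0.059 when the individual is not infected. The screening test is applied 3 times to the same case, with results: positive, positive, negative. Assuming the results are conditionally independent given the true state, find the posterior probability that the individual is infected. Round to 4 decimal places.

Let H be the event that the individual is infected; start with P(H) = 0.205. P('positive'|H) = 0.979, P('positive'|¬H) = 0.059.
Update on result 1 ('positive'): P(H) ← 0.979·0.2050 / (0.979·0.2050 + 0.059·0.7950) = 0.20069/0.24760 = 0.8106.
Update on result 2 ('positive'): P(H) ← 0.979·0.8106 / (0.979·0.8106 + 0.059·0.1894) = 0.79354/0.80472 = 0.9861.
Update on result 3 ('negative'): P(H) ← 0.021·0.9861 / (0.021·0.9861 + 0.941·0.0139) = 0.020708/0.033778 = 0.6131.

Posterior P(H) ≈ 0.6131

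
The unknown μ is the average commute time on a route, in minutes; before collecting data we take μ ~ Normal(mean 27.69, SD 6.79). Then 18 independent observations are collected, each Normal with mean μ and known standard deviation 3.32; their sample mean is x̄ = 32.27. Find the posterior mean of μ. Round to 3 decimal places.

Posterior mean ≈ 32.210

Prior precision 1/τ₀² = 1/6.79² = 0.0216900; data precision n/σ² = 18/3.32² = 1.63304.
Posterior precision = 0.0216900 + 1.63304 = 1.65473.
Posterior mean = (0.0216900·27.69 + 1.63304·32.27) / 1.65473 = 32.210.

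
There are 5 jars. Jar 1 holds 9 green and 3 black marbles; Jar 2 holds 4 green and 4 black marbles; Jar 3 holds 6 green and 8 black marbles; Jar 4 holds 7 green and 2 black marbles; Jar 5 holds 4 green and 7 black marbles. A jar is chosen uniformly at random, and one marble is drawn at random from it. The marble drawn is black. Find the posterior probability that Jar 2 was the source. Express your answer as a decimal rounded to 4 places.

Tabulate prior·likelihood by source: [1] prior 0.2, lik 0.25, product 0.05000; [2] prior 0.2, lik 0.5, product 0.1000; [3] prior 0.2, lik 0.5714, product 0.1143; [4] prior 0.2, lik 0.2222, product 0.04444; [5] prior 0.2, lik 0.6364, product 0.1273.
Normalizing constant = 0.43600; the posterior for Jar 2 is its product over the sum, 0.1000/0.43600 = 0.2294.

Posterior probability ≈ 0.2294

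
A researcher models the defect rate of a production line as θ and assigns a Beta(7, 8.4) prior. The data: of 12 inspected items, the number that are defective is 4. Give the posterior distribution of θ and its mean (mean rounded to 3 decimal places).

Posterior: Beta(11, 16.4); mean ≈ 0.401

The binomial likelihood is conjugate to the Beta prior: with 4 successes and 8 failures, the posterior is Beta(7+4, 8.4+8) = Beta(11, 16.4).
Posterior mean = α/(α+β) = 11/27.4 = 0.401.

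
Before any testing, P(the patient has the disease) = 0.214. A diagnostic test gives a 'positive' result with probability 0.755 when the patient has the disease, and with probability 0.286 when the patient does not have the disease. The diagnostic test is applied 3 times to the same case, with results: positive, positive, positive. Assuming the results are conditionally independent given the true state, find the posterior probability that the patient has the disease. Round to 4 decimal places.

Posterior P(H) ≈ 0.8336

With H the event that the patient has the disease, the joint likelihood of the observed sequence is P(data|H) = 0.755·0.755·0.755 = 0.43037 and P(data|¬H) = 0.286·0.286·0.286 = 0.023394.
Bayes: P(H|data) = 0.214·0.43037 / (0.214·0.43037 + 0.786·0.023394) = 0.092099/0.11049 = 0.8336.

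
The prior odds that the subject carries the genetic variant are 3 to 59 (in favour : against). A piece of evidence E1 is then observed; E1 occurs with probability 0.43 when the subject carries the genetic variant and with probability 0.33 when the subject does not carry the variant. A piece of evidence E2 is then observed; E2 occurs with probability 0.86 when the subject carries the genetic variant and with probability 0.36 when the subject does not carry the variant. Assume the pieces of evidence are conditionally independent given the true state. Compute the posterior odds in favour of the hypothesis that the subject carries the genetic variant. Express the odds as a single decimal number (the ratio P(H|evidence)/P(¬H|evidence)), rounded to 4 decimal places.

Posterior odds ≈ 0.1583

Prior odds = 3/59 = 0.050847.
Likelihood ratio for E1 = 0.43/0.33 = 1.3030.
Likelihood ratio for E2 = 0.86/0.36 = 2.3889.
Posterior odds = prior odds × LR₁ × LR₂ = 0.15828.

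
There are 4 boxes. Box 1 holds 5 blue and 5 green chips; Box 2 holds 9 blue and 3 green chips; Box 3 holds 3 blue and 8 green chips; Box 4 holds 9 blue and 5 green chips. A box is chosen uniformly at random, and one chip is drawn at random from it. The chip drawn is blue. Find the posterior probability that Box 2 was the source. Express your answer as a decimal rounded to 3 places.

P(blue|Box 1) = 0.5; P(blue|Box 2) = 0.75; P(blue|Box 3) = 0.2727; P(blue|Box 4) = 0.6429.
Prior × likelihood for each source: 0.25·0.5=0.1250, 0.25·0.75=0.1875, 0.25·0.2727=0.06818, 0.25·0.6429=0.1607. Summing gives P(blue) = 0.54140.
P(Box 2 | blue) = 0.1875 / 0.54140 = 0.346.

Posterior probability ≈ 0.346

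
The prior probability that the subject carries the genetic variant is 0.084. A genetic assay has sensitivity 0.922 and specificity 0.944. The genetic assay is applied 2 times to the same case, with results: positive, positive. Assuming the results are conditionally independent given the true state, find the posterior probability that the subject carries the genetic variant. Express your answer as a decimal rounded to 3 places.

With H the event that the subject carries the genetic variant, the joint likelihood of the observed sequence is P(data|H) = 0.922·0.922 = 0.85008 and P(data|¬H) = 0.056·0.056 = 0.0031360.
Bayes: P(H|data) = 0.084·0.85008 / (0.084·0.85008 + 0.916·0.0031360) = 0.071407/0.074280 = 0.9613.

Posterior P(H) ≈ 0.961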